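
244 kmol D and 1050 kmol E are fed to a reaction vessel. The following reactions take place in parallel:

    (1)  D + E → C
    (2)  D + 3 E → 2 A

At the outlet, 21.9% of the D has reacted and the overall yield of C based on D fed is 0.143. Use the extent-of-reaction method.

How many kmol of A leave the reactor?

Yield of C: 1ξ₁ / 244 = 0.143 → ξ₁ = 34.89 kmol.
Conversion of D: 1ξ₁ + 1ξ₂ = 0.219 × 244 = 53.44 → ξ₂ = 18.54 kmol.
Outlet amounts (n = n₀ + Σ ν·ξ):
  D: 244 − 1(34.89) − 1(18.54) = 190.6
  E: 1050 − 1(34.89) − 3(18.54) = 959.5
  C: 0 + 1(34.89) = 34.89
  A: 0 + 2(18.54) = 37.09

37.1 kmol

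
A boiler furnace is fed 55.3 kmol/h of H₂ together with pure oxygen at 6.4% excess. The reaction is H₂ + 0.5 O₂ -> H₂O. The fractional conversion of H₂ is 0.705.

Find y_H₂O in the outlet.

Stoichiometric O₂ = 0.5 × 55.3 = 27.65 kmol/h; O₂ fed = 27.65 × 1.064 = 29.42 kmol/h.
Fuel reacted = 0.705 × 55.3 → ξ = 38.99 kmol/h.
Outlet (n = n₀ + ν ξ):
  H₂: 55.3 − 1(38.99) = 16.31
  O₂: 29.42 − 0.5(38.99) = 9.926
  H₂O: 0 + 1(38.99) = 38.99
Total out = 65.23 kmol/h; y_H₂O = 38.99 / 65.23 = 0.5977.

0.598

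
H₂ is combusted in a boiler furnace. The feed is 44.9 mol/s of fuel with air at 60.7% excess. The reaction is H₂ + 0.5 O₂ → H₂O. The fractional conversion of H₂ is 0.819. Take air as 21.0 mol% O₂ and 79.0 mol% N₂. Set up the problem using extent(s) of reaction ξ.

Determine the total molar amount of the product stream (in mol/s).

198 mol/s

Stoichiometric O₂ = 0.5 × 44.9 = 22.45 mol/s; O₂ fed = 22.45 × 1.607 = 36.08 mol/s.
N₂ fed = 36.08 × 79/21 = 135.7 mol/s.
Fuel reacted = 0.819 × 44.9 → ξ = 36.77 mol/s.
Outlet (n = n₀ + ν ξ):
  H₂: 44.9 − 1(36.77) = 8.127
  O₂: 36.08 − 0.5(36.77) = 17.69
  N₂: 135.7 (inert)
  H₂O: 0 + 1(36.77) = 36.77
Total out = 8.127 + 17.69 + 135.7 + 36.77 = 198.3 mol/s.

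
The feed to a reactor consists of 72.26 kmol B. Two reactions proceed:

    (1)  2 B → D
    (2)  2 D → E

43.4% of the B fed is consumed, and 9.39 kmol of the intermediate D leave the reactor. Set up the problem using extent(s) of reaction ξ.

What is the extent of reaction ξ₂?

ξ₂ = 3.15 kmol

Conversion of B: B consumed = 2ξ₁ = 0.434 × 72.26 → ξ₁ = 15.68 kmol.
D balance: n_D = 0 + 1ξ₁ − 2ξ₂ = 9.39 → ξ₂ = (1·15.68 − 9.39)/2 = 3.145 kmol.
Outlet amounts (n = n₀ + Σ ν·ξ):
  B: 72.26 − 2(15.68) = 40.9
  D: 0 + 1(15.68) − 2(3.145) = 9.39
  E: 0 + 1(3.145) = 3.145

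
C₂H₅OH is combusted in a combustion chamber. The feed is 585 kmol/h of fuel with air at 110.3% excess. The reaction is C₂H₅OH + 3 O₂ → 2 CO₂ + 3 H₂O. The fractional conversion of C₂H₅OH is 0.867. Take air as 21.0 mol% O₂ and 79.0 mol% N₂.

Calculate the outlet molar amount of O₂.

Stoichiometric O₂ = 3 × 585 = 1755 kmol/h; O₂ fed = 1755 × 2.103 = 3691 kmol/h.
N₂ fed = 3691 × 79/21 = 13880 kmol/h.
Fuel reacted = 0.867 × 585 → ξ = 507.2 kmol/h.
Outlet (n = n₀ + ν ξ):
  C₂H₅OH: 585 − 1(507.2) = 77.81
  O₂: 3691 − 3(507.2) = 2169
  N₂: 13880 (inert)
  CO₂: 0 + 2(507.2) = 1014
  H₂O: 0 + 3(507.2) = 1522

2170 kmol/h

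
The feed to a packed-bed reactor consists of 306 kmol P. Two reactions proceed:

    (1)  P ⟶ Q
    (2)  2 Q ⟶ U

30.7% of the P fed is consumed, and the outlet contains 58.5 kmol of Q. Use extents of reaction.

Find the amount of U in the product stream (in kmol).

Conversion of P: P consumed = 1ξ₁ = 0.307 × 306 → ξ₁ = 93.94 kmol.
Q balance: n_Q = 0 + 1ξ₁ − 2ξ₂ = 58.5 → ξ₂ = (1·93.94 − 58.5)/2 = 17.72 kmol.
Outlet amounts (n = n₀ + Σ ν·ξ):
  P: 306 − 1(93.94) = 212.1
  Q: 0 + 1(93.94) − 2(17.72) = 58.5
  U: 0 + 1(17.72) = 17.72

17.7 kmol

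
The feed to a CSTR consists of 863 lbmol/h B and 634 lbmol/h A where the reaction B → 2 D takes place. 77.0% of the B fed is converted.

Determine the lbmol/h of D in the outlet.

B reacted = 0.77 × 863 = 664.5 lbmol/h; ν_B = −1, so ξ = 664.5/1 = 664.5 lbmol/h.
Outlet amounts (n = n₀ + ν ξ):
  B: 863 − 1(664.5) = 198.5
  D: 0 + 2(664.5) = 1329
  A: 634 (inert)

1330 lbmol/h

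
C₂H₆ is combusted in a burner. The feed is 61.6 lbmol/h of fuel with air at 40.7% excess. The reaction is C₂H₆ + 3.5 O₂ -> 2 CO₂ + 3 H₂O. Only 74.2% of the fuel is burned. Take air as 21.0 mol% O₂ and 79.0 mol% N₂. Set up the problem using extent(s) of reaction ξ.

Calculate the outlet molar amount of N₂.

1140 lbmol/h

Stoichiometric O₂ = 3.5 × 61.6 = 215.6 lbmol/h; O₂ fed = 215.6 × 1.407 = 303.3 lbmol/h.
N₂ fed = 303.3 × 79/21 = 1141 lbmol/h.
Fuel reacted = 0.742 × 61.6 → ξ = 45.71 lbmol/h.
Outlet (n = n₀ + ν ξ):
  C₂H₆: 61.6 − 1(45.71) = 15.89
  O₂: 303.3 − 3.5(45.71) = 143.4
  N₂: 1141 (inert)
  CO₂: 0 + 2(45.71) = 91.41
  H₂O: 0 + 3(45.71) = 137.1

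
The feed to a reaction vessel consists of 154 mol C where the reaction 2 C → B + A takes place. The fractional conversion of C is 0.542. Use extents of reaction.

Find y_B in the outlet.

0.271

C reacted = 0.542 × 154 = 83.47 mol; ν_C = −2, so ξ = 83.47/2 = 41.73 mol.
Outlet amounts (n = n₀ + ν ξ):
  C: 154 − 2(41.73) = 70.53
  B: 0 + 1(41.73) = 41.73
  A: 0 + 1(41.73) = 41.73
Total out = 154 mol; y_B = 41.73 / 154 = 0.271.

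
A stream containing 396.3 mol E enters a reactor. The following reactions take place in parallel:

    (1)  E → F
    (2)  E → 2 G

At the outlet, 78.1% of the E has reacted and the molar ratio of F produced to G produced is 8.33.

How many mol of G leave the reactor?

35.1 mol

Conversion of E: E consumed = 0.781 × 396.3 = 309.5 mol = 1ξ₁ + 1ξ₂.
Selectivity: 1ξ₁ / (2ξ₂) = 8.33 → ξ₁ = 16.66 ξ₂.
Substitute: (1·16.66 + 1) ξ₂ = 309.5 → ξ₂ = 17.53 mol, ξ₁ = 292 mol.
Outlet amounts (n = n₀ + Σ ν·ξ):
  E: 396.3 − 1(292) − 1(17.53) = 86.79
  F: 0 + 1(292) = 292
  G: 0 + 2(17.53) = 35.05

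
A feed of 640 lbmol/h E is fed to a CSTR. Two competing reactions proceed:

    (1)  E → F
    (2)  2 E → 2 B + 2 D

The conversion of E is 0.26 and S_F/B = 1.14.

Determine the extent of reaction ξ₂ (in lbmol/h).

Conversion of E: E consumed = 0.26 × 640 = 166.4 lbmol/h = 1ξ₁ + 2ξ₂.
Selectivity: 1ξ₁ / (2ξ₂) = 1.14 → ξ₁ = 2.28 ξ₂.
Substitute: (1·2.28 + 2) ξ₂ = 166.4 → ξ₂ = 38.88 lbmol/h, ξ₁ = 88.64 lbmol/h.
Outlet amounts (n = n₀ + Σ ν·ξ):
  E: 640 − 1(88.64) − 2(38.88) = 473.6
  F: 0 + 1(88.64) = 88.64
  B: 0 + 2(38.88) = 77.76
  D: 0 + 2(38.88) = 77.76

ξ₂ = 38.9 lbmol/h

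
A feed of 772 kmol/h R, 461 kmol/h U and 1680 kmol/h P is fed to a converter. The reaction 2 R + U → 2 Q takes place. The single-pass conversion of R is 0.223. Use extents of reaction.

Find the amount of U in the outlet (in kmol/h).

375 kmol/h

R reacted = 0.223 × 772 = 172.2 kmol/h; ν_R = −2, so ξ = 172.2/2 = 86.08 kmol/h.
Outlet amounts (n = n₀ + ν ξ):
  R: 772 − 2(86.08) = 599.8
  U: 461 − 1(86.08) = 374.9
  Q: 0 + 2(86.08) = 172.2
  P: 1680 (inert)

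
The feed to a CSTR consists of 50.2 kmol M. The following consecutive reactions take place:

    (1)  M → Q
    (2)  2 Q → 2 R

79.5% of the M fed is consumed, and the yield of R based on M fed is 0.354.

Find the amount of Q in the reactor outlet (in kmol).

22.1 kmol

Conversion of M: M consumed = 1ξ₁ = 0.795 × 50.2 → ξ₁ = 39.91 kmol.
Yield of R: 2ξ₂ / 50.2 = 0.354 → ξ₂ = 8.885 kmol.
Outlet amounts (n = n₀ + Σ ν·ξ):
  M: 50.2 − 1(39.91) = 10.29
  Q: 0 + 1(39.91) − 2(8.885) = 22.14
  R: 0 + 2(8.885) = 17.77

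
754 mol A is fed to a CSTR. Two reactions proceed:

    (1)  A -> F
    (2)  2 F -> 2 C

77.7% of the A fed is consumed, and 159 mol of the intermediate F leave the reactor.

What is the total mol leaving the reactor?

754 mol

Conversion of A: A consumed = 1ξ₁ = 0.777 × 754 → ξ₁ = 585.9 mol.
F balance: n_F = 0 + 1ξ₁ − 2ξ₂ = 159 → ξ₂ = (1·585.9 − 159)/2 = 213.4 mol.
Outlet amounts (n = n₀ + Σ ν·ξ):
  A: 754 − 1(585.9) = 168.1
  F: 0 + 1(585.9) − 2(213.4) = 159
  C: 0 + 2(213.4) = 426.9
Total out = 168.1 + 159 + 426.9 = 754 mol.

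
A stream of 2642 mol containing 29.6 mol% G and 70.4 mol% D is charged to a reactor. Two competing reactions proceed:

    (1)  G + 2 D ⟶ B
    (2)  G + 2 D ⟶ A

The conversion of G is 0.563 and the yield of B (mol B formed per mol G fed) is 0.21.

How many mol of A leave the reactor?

Yield of B: 1ξ₁ / 782 = 0.21 → ξ₁ = 164.2 mol.
Conversion of G: 1ξ₁ + 1ξ₂ = 0.563 × 782 = 440.3 → ξ₂ = 276.1 mol.
Outlet amounts (n = n₀ + Σ ν·ξ):
  G: 782 − 1(164.2) − 1(276.1) = 341.7
  D: 1860 − 2(164.2) − 2(276.1) = 979.4
  B: 0 + 1(164.2) = 164.2
  A: 0 + 1(276.1) = 276.1

276 mol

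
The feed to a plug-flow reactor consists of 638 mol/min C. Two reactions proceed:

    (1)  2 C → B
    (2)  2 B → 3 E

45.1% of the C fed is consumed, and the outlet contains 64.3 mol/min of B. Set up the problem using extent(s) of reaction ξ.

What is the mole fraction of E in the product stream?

0.224

Conversion of C: C consumed = 2ξ₁ = 0.451 × 638 → ξ₁ = 143.9 mol/min.
B balance: n_B = 0 + 1ξ₁ − 2ξ₂ = 64.3 → ξ₂ = (1·143.9 − 64.3)/2 = 39.78 mol/min.
Outlet amounts (n = n₀ + Σ ν·ξ):
  C: 638 − 2(143.9) = 350.3
  B: 0 + 1(143.9) − 2(39.78) = 64.3
  E: 0 + 3(39.78) = 119.4
Total out = 533.9 mol/min; y_E = 119.4 / 533.9 = 0.2235.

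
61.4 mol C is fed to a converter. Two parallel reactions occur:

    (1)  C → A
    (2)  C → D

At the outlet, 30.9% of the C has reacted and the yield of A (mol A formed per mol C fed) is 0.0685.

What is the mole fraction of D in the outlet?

0.241

Yield of A: 1ξ₁ / 61.4 = 0.0685 → ξ₁ = 4.206 mol.
Conversion of C: 1ξ₁ + 1ξ₂ = 0.309 × 61.4 = 18.97 → ξ₂ = 14.77 mol.
Outlet amounts (n = n₀ + Σ ν·ξ):
  C: 61.4 − 1(4.206) − 1(14.77) = 42.43
  A: 0 + 1(4.206) = 4.206
  D: 0 + 1(14.77) = 14.77
Total out = 61.4 mol; y_D = 14.77 / 61.4 = 0.2405.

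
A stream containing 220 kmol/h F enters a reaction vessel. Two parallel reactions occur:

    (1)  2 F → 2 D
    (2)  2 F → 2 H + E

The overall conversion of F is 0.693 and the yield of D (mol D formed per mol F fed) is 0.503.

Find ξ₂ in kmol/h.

ξ₂ = 20.9 kmol/h

Yield of D: 2ξ₁ / 220 = 0.503 → ξ₁ = 55.33 kmol/h.
Conversion of F: 2ξ₁ + 2ξ₂ = 0.693 × 220 = 152.5 → ξ₂ = 20.9 kmol/h.
Outlet amounts (n = n₀ + Σ ν·ξ):
  F: 220 − 2(55.33) − 2(20.9) = 67.54
  D: 0 + 2(55.33) = 110.7
  H: 0 + 2(20.9) = 41.8
  E: 0 + 1(20.9) = 20.9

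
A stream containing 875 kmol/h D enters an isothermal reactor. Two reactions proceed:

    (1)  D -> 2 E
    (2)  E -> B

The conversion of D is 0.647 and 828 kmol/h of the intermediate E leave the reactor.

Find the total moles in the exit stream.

Conversion of D: D consumed = 1ξ₁ = 0.647 × 875 → ξ₁ = 566.1 kmol/h.
E balance: n_E = 0 + 2ξ₁ − 1ξ₂ = 828 → ξ₂ = (2·566.1 − 828)/1 = 304.2 kmol/h.
Outlet amounts (n = n₀ + Σ ν·ξ):
  D: 875 − 1(566.1) = 308.9
  E: 0 + 2(566.1) − 1(304.2) = 828
  B: 0 + 1(304.2) = 304.2
Total out = 308.9 + 828 + 304.2 = 1441 kmol/h.

1440 kmol/h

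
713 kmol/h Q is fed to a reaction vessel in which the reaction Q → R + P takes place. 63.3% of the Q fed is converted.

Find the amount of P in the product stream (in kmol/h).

451 kmol/h

Q reacted = 0.633 × 713 = 451.3 kmol/h; ν_Q = −1, so ξ = 451.3/1 = 451.3 kmol/h.
Outlet amounts (n = n₀ + ν ξ):
  Q: 713 − 1(451.3) = 261.7
  R: 0 + 1(451.3) = 451.3
  P: 0 + 1(451.3) = 451.3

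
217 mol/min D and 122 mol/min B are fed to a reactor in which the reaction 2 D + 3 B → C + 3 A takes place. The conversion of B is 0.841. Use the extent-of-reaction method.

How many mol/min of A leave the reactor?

103 mol/min

B reacted = 0.841 × 122 = 102.6 mol/min; ν_B = −3, so ξ = 102.6/3 = 34.2 mol/min.
Outlet amounts (n = n₀ + ν ξ):
  D: 217 − 2(34.2) = 148.6
  B: 122 − 3(34.2) = 19.4
  C: 0 + 1(34.2) = 34.2
  A: 0 + 3(34.2) = 102.6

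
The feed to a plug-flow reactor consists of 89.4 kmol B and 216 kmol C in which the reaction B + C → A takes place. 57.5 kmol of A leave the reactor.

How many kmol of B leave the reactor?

For A: n = n₀ + 1ξ → 57.5 = 0 + 1ξ, giving ξ = 57.5 kmol.
Outlet amounts (n = n₀ + ν ξ):
  B: 89.4 − 1(57.5) = 31.9
  C: 216 − 1(57.5) = 158.5
  A: 0 + 1(57.5) = 57.5

31.9 kmol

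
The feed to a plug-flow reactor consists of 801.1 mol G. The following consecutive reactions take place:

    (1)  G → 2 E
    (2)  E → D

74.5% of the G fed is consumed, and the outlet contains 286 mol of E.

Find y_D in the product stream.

0.649

Conversion of G: G consumed = 1ξ₁ = 0.745 × 801.1 → ξ₁ = 596.8 mol.
E balance: n_E = 0 + 2ξ₁ − 1ξ₂ = 286 → ξ₂ = (2·596.8 − 286)/1 = 907.6 mol.
Outlet amounts (n = n₀ + Σ ν·ξ):
  G: 801.1 − 1(596.8) = 204.3
  E: 0 + 2(596.8) − 1(907.6) = 286
  D: 0 + 1(907.6) = 907.6
Total out = 1398 mol; y_D = 907.6 / 1398 = 0.6493.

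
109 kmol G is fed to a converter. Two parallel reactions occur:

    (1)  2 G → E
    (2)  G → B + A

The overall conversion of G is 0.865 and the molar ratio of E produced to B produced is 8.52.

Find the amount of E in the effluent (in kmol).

Conversion of G: G consumed = 0.865 × 109 = 94.28 kmol = 2ξ₁ + 1ξ₂.
Selectivity: 1ξ₁ / (1ξ₂) = 8.52 → ξ₁ = 8.52 ξ₂.
Substitute: (2·8.52 + 1) ξ₂ = 94.28 → ξ₂ = 5.226 kmol, ξ₁ = 44.53 kmol.
Outlet amounts (n = n₀ + Σ ν·ξ):
  G: 109 − 2(44.53) − 1(5.226) = 14.72
  E: 0 + 1(44.53) = 44.53
  B: 0 + 1(5.226) = 5.226
  A: 0 + 1(5.226) = 5.226

44.5 kmol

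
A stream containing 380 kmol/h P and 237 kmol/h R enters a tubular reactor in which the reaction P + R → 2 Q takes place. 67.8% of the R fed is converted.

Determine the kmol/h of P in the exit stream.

R reacted = 0.678 × 237 = 160.7 kmol/h; ν_R = −1, so ξ = 160.7/1 = 160.7 kmol/h.
Outlet amounts (n = n₀ + ν ξ):
  P: 380 − 1(160.7) = 219.3
  R: 237 − 1(160.7) = 76.31
  Q: 0 + 2(160.7) = 321.4

219 kmol/h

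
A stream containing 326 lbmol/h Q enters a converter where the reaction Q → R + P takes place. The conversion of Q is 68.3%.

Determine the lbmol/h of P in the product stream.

Q reacted = 0.683 × 326 = 222.7 lbmol/h; ν_Q = −1, so ξ = 222.7/1 = 222.7 lbmol/h.
Outlet amounts (n = n₀ + ν ξ):
  Q: 326 − 1(222.7) = 103.3
  R: 0 + 1(222.7) = 222.7
  P: 0 + 1(222.7) = 222.7

223 lbmol/h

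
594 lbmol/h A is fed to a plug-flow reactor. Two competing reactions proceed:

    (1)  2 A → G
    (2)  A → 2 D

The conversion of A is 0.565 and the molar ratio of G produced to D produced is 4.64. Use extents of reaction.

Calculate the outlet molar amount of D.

Conversion of A: A consumed = 0.565 × 594 = 335.6 lbmol/h = 2ξ₁ + 1ξ₂.
Selectivity: 1ξ₁ / (2ξ₂) = 4.64 → ξ₁ = 9.28 ξ₂.
Substitute: (2·9.28 + 1) ξ₂ = 335.6 → ξ₂ = 17.16 lbmol/h, ξ₁ = 159.2 lbmol/h.
Outlet amounts (n = n₀ + Σ ν·ξ):
  A: 594 − 2(159.2) − 1(17.16) = 258.4
  G: 0 + 1(159.2) = 159.2
  D: 0 + 2(17.16) = 34.32

34.3 lbmol/h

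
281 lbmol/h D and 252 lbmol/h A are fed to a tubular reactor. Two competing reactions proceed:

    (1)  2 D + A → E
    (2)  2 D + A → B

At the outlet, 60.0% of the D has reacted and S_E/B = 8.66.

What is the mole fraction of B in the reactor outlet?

Conversion of D: D consumed = 0.6 × 281 = 168.6 lbmol/h = 2ξ₁ + 2ξ₂.
Selectivity: 1ξ₁ / (1ξ₂) = 8.66 → ξ₁ = 8.66 ξ₂.
Substitute: (2·8.66 + 2) ξ₂ = 168.6 → ξ₂ = 8.727 lbmol/h, ξ₁ = 75.57 lbmol/h.
Outlet amounts (n = n₀ + Σ ν·ξ):
  D: 281 − 2(75.57) − 2(8.727) = 112.4
  A: 252 − 1(75.57) − 1(8.727) = 167.7
  E: 0 + 1(75.57) = 75.57
  B: 0 + 1(8.727) = 8.727
Total out = 364.4 lbmol/h; y_B = 8.727 / 364.4 = 0.02395.

0.0239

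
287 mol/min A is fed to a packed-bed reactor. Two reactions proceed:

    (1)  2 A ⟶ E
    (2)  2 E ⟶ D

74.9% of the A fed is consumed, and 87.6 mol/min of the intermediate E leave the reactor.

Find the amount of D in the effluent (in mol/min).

9.94 mol/min

Conversion of A: A consumed = 2ξ₁ = 0.749 × 287 → ξ₁ = 107.5 mol/min.
E balance: n_E = 0 + 1ξ₁ − 2ξ₂ = 87.6 → ξ₂ = (1·107.5 − 87.6)/2 = 9.941 mol/min.
Outlet amounts (n = n₀ + Σ ν·ξ):
  A: 287 − 2(107.5) = 72.04
  E: 0 + 1(107.5) − 2(9.941) = 87.6
  D: 0 + 1(9.941) = 9.941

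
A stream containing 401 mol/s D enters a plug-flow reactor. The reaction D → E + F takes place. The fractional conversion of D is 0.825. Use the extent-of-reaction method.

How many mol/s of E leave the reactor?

331 mol/s

D reacted = 0.825 × 401 = 330.8 mol/s; ν_D = −1, so ξ = 330.8/1 = 330.8 mol/s.
Outlet amounts (n = n₀ + ν ξ):
  D: 401 − 1(330.8) = 70.18
  E: 0 + 1(330.8) = 330.8
  F: 0 + 1(330.8) = 330.8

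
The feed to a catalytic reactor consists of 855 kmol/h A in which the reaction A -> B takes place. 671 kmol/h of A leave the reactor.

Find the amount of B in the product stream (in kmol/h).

For A: n = n₀ − 1ξ → 671 = 855 − 1ξ, giving ξ = 184 kmol/h.
Outlet amounts (n = n₀ + ν ξ):
  A: 855 − 1(184) = 671
  B: 0 + 1(184) = 184

184 kmol/h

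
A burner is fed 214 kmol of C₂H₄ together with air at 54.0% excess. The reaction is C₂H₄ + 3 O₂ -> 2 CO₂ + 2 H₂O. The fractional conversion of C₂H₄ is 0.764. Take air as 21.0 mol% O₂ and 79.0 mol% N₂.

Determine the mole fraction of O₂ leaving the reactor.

0.101

Stoichiometric O₂ = 3 × 214 = 642 kmol; O₂ fed = 642 × 1.540 = 988.7 kmol.
N₂ fed = 988.7 × 79/21 = 3719 kmol.
Fuel reacted = 0.764 × 214 → ξ = 163.5 kmol.
Outlet (n = n₀ + ν ξ):
  C₂H₄: 214 − 1(163.5) = 50.5
  O₂: 988.7 − 3(163.5) = 498.2
  N₂: 3719 (inert)
  CO₂: 0 + 2(163.5) = 327
  H₂O: 0 + 2(163.5) = 327
Total out = 4922 kmol; y_O₂ = 498.2 / 4922 = 0.1012.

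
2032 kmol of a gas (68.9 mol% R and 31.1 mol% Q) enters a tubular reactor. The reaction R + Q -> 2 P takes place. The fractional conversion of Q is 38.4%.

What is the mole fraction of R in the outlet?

Q reacted = 0.384 × 632 = 242.7 kmol; ν_Q = −1, so ξ = 242.7/1 = 242.7 kmol.
Outlet amounts (n = n₀ + ν ξ):
  R: 1400 − 1(242.7) = 1157
  Q: 632 − 1(242.7) = 389.3
  P: 0 + 2(242.7) = 485.3
Total out = 2032 kmol; y_R = 1157 / 2032 = 0.5696.

0.57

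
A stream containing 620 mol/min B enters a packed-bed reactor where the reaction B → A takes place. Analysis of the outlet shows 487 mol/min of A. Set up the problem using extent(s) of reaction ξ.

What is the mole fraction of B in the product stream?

For A: n = n₀ + 1ξ → 487 = 0 + 1ξ, giving ξ = 487 mol/min.
Outlet amounts (n = n₀ + ν ξ):
  B: 620 − 1(487) = 133
  A: 0 + 1(487) = 487
Total out = 620 mol/min; y_B = 133 / 620 = 0.2145.

0.215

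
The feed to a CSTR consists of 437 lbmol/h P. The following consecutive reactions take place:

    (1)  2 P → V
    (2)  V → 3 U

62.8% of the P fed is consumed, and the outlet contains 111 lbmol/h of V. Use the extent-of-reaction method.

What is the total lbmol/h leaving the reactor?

352 lbmol/h

Conversion of P: P consumed = 2ξ₁ = 0.628 × 437 → ξ₁ = 137.2 lbmol/h.
V balance: n_V = 0 + 1ξ₁ − 1ξ₂ = 111 → ξ₂ = (1·137.2 − 111)/1 = 26.22 lbmol/h.
Outlet amounts (n = n₀ + Σ ν·ξ):
  P: 437 − 2(137.2) = 162.6
  V: 0 + 1(137.2) − 1(26.22) = 111
  U: 0 + 3(26.22) = 78.65
Total out = 162.6 + 111 + 78.65 = 352.2 lbmol/h.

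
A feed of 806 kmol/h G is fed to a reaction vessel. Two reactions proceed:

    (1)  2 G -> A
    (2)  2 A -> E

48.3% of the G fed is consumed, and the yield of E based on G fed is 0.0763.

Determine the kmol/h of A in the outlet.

71.7 kmol/h

Conversion of G: G consumed = 2ξ₁ = 0.483 × 806 → ξ₁ = 194.6 kmol/h.
Yield of E: 1ξ₂ / 806 = 0.0763 → ξ₂ = 61.5 kmol/h.
Outlet amounts (n = n₀ + Σ ν·ξ):
  G: 806 − 2(194.6) = 416.7
  A: 0 + 1(194.6) − 2(61.5) = 71.65
  E: 0 + 1(61.5) = 61.5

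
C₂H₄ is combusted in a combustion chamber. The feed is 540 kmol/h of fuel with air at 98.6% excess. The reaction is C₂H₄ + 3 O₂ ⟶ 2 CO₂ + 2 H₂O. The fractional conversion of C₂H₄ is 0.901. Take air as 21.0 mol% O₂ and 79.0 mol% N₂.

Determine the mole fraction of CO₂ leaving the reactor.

Stoichiometric O₂ = 3 × 540 = 1620 kmol/h; O₂ fed = 1620 × 1.986 = 3217 kmol/h.
N₂ fed = 3217 × 79/21 = 12100 kmol/h.
Fuel reacted = 0.901 × 540 → ξ = 486.5 kmol/h.
Outlet (n = n₀ + ν ξ):
  C₂H₄: 540 − 1(486.5) = 53.46
  O₂: 3217 − 3(486.5) = 1758
  N₂: 12100 (inert)
  CO₂: 0 + 2(486.5) = 973.1
  H₂O: 0 + 2(486.5) = 973.1
Total out = 15860 kmol/h; y_CO₂ = 973.1 / 15860 = 0.06135.

0.0614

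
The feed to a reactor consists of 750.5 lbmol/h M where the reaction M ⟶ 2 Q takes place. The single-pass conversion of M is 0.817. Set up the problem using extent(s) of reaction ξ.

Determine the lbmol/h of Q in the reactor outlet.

1230 lbmol/h

M reacted = 0.817 × 750.5 = 613.2 lbmol/h; ν_M = −1, so ξ = 613.2/1 = 613.2 lbmol/h.
Outlet amounts (n = n₀ + ν ξ):
  M: 750.5 − 1(613.2) = 137.3
  Q: 0 + 2(613.2) = 1226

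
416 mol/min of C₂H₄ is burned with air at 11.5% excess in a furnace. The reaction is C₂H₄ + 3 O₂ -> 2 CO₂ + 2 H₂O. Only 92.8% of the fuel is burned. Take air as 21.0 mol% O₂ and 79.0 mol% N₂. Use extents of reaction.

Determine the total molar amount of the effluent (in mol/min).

7040 mol/min

Stoichiometric O₂ = 3 × 416 = 1248 mol/min; O₂ fed = 1248 × 1.115 = 1392 mol/min.
N₂ fed = 1392 × 79/21 = 5235 mol/min.
Fuel reacted = 0.928 × 416 → ξ = 386 mol/min.
Outlet (n = n₀ + ν ξ):
  C₂H₄: 416 − 1(386) = 29.95
  O₂: 1392 − 3(386) = 233.4
  N₂: 5235 (inert)
  CO₂: 0 + 2(386) = 772.1
  H₂O: 0 + 2(386) = 772.1
Total out = 29.95 + 233.4 + 5235 + 772.1 + 772.1 = 7042 mol/min.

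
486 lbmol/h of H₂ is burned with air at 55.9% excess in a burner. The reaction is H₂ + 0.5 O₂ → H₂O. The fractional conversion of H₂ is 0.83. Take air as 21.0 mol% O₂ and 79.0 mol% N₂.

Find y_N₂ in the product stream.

0.682

Stoichiometric O₂ = 0.5 × 486 = 243 lbmol/h; O₂ fed = 243 × 1.559 = 378.8 lbmol/h.
N₂ fed = 378.8 × 79/21 = 1425 lbmol/h.
Fuel reacted = 0.83 × 486 → ξ = 403.4 lbmol/h.
Outlet (n = n₀ + ν ξ):
  H₂: 486 − 1(403.4) = 82.62
  O₂: 378.8 − 0.5(403.4) = 177.1
  N₂: 1425 (inert)
  H₂O: 0 + 1(403.4) = 403.4
Total out = 2088 lbmol/h; y_N₂ = 1425 / 2088 = 0.6824.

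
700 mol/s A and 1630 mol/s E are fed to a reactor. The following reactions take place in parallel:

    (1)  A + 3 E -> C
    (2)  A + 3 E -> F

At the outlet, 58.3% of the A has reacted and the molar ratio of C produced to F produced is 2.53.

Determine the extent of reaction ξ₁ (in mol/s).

Conversion of A: A consumed = 0.583 × 700 = 408.1 mol/s = 1ξ₁ + 1ξ₂.
Selectivity: 1ξ₁ / (1ξ₂) = 2.53 → ξ₁ = 2.53 ξ₂.
Substitute: (1·2.53 + 1) ξ₂ = 408.1 → ξ₂ = 115.6 mol/s, ξ₁ = 292.5 mol/s.
Outlet amounts (n = n₀ + Σ ν·ξ):
  A: 700 − 1(292.5) − 1(115.6) = 291.9
  E: 1630 − 3(292.5) − 3(115.6) = 405.7
  C: 0 + 1(292.5) = 292.5
  F: 0 + 1(115.6) = 115.6

ξ₁ = 292 mol/s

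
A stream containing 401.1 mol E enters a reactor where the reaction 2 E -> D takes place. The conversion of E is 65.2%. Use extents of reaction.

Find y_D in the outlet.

0.484

E reacted = 0.652 × 401.1 = 261.5 mol; ν_E = −2, so ξ = 261.5/2 = 130.8 mol.
Outlet amounts (n = n₀ + ν ξ):
  E: 401.1 − 2(130.8) = 139.6
  D: 0 + 1(130.8) = 130.8
Total out = 270.3 mol; y_D = 130.8 / 270.3 = 0.4837.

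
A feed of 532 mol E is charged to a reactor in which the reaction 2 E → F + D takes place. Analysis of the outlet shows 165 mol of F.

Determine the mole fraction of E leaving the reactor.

0.38

For F: n = n₀ + 1ξ → 165 = 0 + 1ξ, giving ξ = 165 mol.
Outlet amounts (n = n₀ + ν ξ):
  E: 532 − 2(165) = 202
  F: 0 + 1(165) = 165
  D: 0 + 1(165) = 165
Total out = 532 mol; y_E = 202 / 532 = 0.3797.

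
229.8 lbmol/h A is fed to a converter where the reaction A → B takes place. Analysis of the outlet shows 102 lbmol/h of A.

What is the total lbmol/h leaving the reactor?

For A: n = n₀ − 1ξ → 102 = 229.8 − 1ξ, giving ξ = 127.8 lbmol/h.
Outlet amounts (n = n₀ + ν ξ):
  A: 229.8 − 1(127.8) = 102
  B: 0 + 1(127.8) = 127.8
Total out = 102 + 127.8 = 229.8 lbmol/h.

230 lbmol/h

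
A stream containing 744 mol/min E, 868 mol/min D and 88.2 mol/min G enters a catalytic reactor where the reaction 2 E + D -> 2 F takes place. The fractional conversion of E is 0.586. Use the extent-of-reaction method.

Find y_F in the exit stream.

0.294

E reacted = 0.586 × 744 = 436 mol/min; ν_E = −2, so ξ = 436/2 = 218 mol/min.
Outlet amounts (n = n₀ + ν ξ):
  E: 744 − 2(218) = 308
  D: 868 − 1(218) = 650
  F: 0 + 2(218) = 436
  G: 88.2 (inert)
Total out = 1482 mol/min; y_F = 436 / 1482 = 0.2941.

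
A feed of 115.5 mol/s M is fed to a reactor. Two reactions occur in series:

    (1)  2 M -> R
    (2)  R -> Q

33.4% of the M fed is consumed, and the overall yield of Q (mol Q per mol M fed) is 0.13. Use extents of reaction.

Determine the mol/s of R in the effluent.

Conversion of M: M consumed = 2ξ₁ = 0.334 × 115.5 → ξ₁ = 19.29 mol/s.
Yield of Q: 1ξ₂ / 115.5 = 0.13 → ξ₂ = 15.02 mol/s.
Outlet amounts (n = n₀ + Σ ν·ξ):
  M: 115.5 − 2(19.29) = 76.92
  R: 0 + 1(19.29) − 1(15.02) = 4.274
  Q: 0 + 1(15.02) = 15.02

4.27 mol/s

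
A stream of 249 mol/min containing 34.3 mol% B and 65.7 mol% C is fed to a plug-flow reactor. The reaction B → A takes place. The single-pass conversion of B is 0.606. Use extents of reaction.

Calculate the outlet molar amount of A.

51.8 mol/min

B reacted = 0.606 × 85.41 = 51.76 mol/min; ν_B = −1, so ξ = 51.76/1 = 51.76 mol/min.
Outlet amounts (n = n₀ + ν ξ):
  B: 85.41 − 1(51.76) = 33.65
  A: 0 + 1(51.76) = 51.76
  C: 163.6 (inert)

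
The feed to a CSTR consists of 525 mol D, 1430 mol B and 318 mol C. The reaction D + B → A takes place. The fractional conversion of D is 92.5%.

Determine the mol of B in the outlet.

D reacted = 0.925 × 525 = 485.6 mol; ν_D = −1, so ξ = 485.6/1 = 485.6 mol.
Outlet amounts (n = n₀ + ν ξ):
  D: 525 − 1(485.6) = 39.38
  B: 1430 − 1(485.6) = 944.4
  A: 0 + 1(485.6) = 485.6
  C: 318 (inert)

944 mol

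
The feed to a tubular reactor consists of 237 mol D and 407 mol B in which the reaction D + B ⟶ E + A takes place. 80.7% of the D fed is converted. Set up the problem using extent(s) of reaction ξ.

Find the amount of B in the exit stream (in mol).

216 mol

D reacted = 0.807 × 237 = 191.3 mol; ν_D = −1, so ξ = 191.3/1 = 191.3 mol.
Outlet amounts (n = n₀ + ν ξ):
  D: 237 − 1(191.3) = 45.74
  B: 407 − 1(191.3) = 215.7
  E: 0 + 1(191.3) = 191.3
  A: 0 + 1(191.3) = 191.3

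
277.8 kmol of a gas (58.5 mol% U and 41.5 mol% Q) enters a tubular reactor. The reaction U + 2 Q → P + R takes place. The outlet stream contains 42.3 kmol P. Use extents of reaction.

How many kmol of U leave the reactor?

For P: n = n₀ + 1ξ → 42.3 = 0 + 1ξ, giving ξ = 42.3 kmol.
Outlet amounts (n = n₀ + ν ξ):
  U: 162.5 − 1(42.3) = 120.2
  Q: 115.3 − 2(42.3) = 30.69
  P: 0 + 1(42.3) = 42.3
  R: 0 + 1(42.3) = 42.3

120 kmol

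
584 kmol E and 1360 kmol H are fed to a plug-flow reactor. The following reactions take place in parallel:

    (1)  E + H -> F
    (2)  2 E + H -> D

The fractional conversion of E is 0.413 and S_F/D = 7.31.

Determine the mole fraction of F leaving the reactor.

0.111

Conversion of E: E consumed = 0.413 × 584 = 241.2 kmol = 1ξ₁ + 2ξ₂.
Selectivity: 1ξ₁ / (1ξ₂) = 7.31 → ξ₁ = 7.31 ξ₂.
Substitute: (1·7.31 + 2) ξ₂ = 241.2 → ξ₂ = 25.91 kmol, ξ₁ = 189.4 kmol.
Outlet amounts (n = n₀ + Σ ν·ξ):
  E: 584 − 1(189.4) − 2(25.91) = 342.8
  H: 1360 − 1(189.4) − 1(25.91) = 1145
  F: 0 + 1(189.4) = 189.4
  D: 0 + 1(25.91) = 25.91
Total out = 1703 kmol; y_F = 189.4 / 1703 = 0.1112.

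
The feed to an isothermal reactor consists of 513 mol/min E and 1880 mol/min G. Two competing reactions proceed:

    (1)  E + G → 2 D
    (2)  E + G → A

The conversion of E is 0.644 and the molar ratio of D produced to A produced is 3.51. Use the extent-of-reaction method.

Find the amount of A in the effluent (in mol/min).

Conversion of E: E consumed = 0.644 × 513 = 330.4 mol/min = 1ξ₁ + 1ξ₂.
Selectivity: 2ξ₁ / (1ξ₂) = 3.51 → ξ₁ = 1.755 ξ₂.
Substitute: (1·1.755 + 1) ξ₂ = 330.4 → ξ₂ = 119.9 mol/min, ξ₁ = 210.5 mol/min.
Outlet amounts (n = n₀ + Σ ν·ξ):
  E: 513 − 1(210.5) − 1(119.9) = 182.6
  G: 1880 − 1(210.5) − 1(119.9) = 1550
  D: 0 + 2(210.5) = 420.9
  A: 0 + 1(119.9) = 119.9

120 mol/min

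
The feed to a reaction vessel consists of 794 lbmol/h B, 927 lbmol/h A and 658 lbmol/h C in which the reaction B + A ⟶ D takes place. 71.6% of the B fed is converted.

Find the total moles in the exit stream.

1810 lbmol/h

B reacted = 0.716 × 794 = 568.5 lbmol/h; ν_B = −1, so ξ = 568.5/1 = 568.5 lbmol/h.
Outlet amounts (n = n₀ + ν ξ):
  B: 794 − 1(568.5) = 225.5
  A: 927 − 1(568.5) = 358.5
  D: 0 + 1(568.5) = 568.5
  C: 658 (inert)
Total out = 225.5 + 358.5 + 568.5 + 658 = 1810 lbmol/h.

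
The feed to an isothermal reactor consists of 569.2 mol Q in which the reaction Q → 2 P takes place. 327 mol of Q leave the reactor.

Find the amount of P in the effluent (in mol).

484 mol

For Q: n = n₀ − 1ξ → 327 = 569.2 − 1ξ, giving ξ = 242.2 mol.
Outlet amounts (n = n₀ + ν ξ):
  Q: 569.2 − 1(242.2) = 327
  P: 0 + 2(242.2) = 484.4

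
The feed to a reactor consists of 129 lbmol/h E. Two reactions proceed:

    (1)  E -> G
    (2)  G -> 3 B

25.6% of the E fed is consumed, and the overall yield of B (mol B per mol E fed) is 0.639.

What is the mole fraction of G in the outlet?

Conversion of E: E consumed = 1ξ₁ = 0.256 × 129 → ξ₁ = 33.02 lbmol/h.
Yield of B: 3ξ₂ / 129 = 0.639 → ξ₂ = 27.48 lbmol/h.
Outlet amounts (n = n₀ + Σ ν·ξ):
  E: 129 − 1(33.02) = 95.98
  G: 0 + 1(33.02) − 1(27.48) = 5.547
  B: 0 + 3(27.48) = 82.43
Total out = 184 lbmol/h; y_G = 5.547 / 184 = 0.03015.

0.0302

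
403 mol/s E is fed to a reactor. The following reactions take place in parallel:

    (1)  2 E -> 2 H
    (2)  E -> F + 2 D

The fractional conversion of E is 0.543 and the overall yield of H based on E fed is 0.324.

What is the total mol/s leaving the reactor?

580 mol/s

Yield of H: 2ξ₁ / 403 = 0.324 → ξ₁ = 65.29 mol/s.
Conversion of E: 2ξ₁ + 1ξ₂ = 0.543 × 403 = 218.8 → ξ₂ = 88.26 mol/s.
Outlet amounts (n = n₀ + Σ ν·ξ):
  E: 403 − 2(65.29) − 1(88.26) = 184.2
  H: 0 + 2(65.29) = 130.6
  F: 0 + 1(88.26) = 88.26
  D: 0 + 2(88.26) = 176.5
Total out = 184.2 + 130.6 + 88.26 + 176.5 = 579.5 mol/s.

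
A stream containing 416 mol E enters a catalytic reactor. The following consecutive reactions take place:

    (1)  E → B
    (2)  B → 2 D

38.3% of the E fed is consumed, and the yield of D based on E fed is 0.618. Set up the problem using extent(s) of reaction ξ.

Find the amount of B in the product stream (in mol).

30.8 mol

Conversion of E: E consumed = 1ξ₁ = 0.383 × 416 → ξ₁ = 159.3 mol.
Yield of D: 2ξ₂ / 416 = 0.618 → ξ₂ = 128.5 mol.
Outlet amounts (n = n₀ + Σ ν·ξ):
  E: 416 − 1(159.3) = 256.7
  B: 0 + 1(159.3) − 1(128.5) = 30.78
  D: 0 + 2(128.5) = 257.1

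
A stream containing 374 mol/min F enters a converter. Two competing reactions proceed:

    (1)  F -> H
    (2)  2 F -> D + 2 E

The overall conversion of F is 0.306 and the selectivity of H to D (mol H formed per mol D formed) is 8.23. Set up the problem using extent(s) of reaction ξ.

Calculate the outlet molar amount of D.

Conversion of F: F consumed = 0.306 × 374 = 114.4 mol/min = 1ξ₁ + 2ξ₂.
Selectivity: 1ξ₁ / (1ξ₂) = 8.23 → ξ₁ = 8.23 ξ₂.
Substitute: (1·8.23 + 2) ξ₂ = 114.4 → ξ₂ = 11.19 mol/min, ξ₁ = 92.07 mol/min.
Outlet amounts (n = n₀ + Σ ν·ξ):
  F: 374 − 1(92.07) − 2(11.19) = 259.6
  H: 0 + 1(92.07) = 92.07
  D: 0 + 1(11.19) = 11.19
  E: 0 + 2(11.19) = 22.37

11.2 mol/min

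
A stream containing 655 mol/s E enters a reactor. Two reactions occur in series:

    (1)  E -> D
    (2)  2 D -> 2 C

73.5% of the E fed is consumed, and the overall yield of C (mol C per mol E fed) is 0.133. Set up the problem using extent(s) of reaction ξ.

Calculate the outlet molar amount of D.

394 mol/s

Conversion of E: E consumed = 1ξ₁ = 0.735 × 655 → ξ₁ = 481.4 mol/s.
Yield of C: 2ξ₂ / 655 = 0.133 → ξ₂ = 43.56 mol/s.
Outlet amounts (n = n₀ + Σ ν·ξ):
  E: 655 − 1(481.4) = 173.6
  D: 0 + 1(481.4) − 2(43.56) = 394.3
  C: 0 + 2(43.56) = 87.12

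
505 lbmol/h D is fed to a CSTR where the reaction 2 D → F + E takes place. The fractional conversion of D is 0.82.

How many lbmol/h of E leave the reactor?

D reacted = 0.82 × 505 = 414.1 lbmol/h; ν_D = −2, so ξ = 414.1/2 = 207 lbmol/h.
Outlet amounts (n = n₀ + ν ξ):
  D: 505 − 2(207) = 90.9
  F: 0 + 1(207) = 207
  E: 0 + 1(207) = 207

207 lbmol/h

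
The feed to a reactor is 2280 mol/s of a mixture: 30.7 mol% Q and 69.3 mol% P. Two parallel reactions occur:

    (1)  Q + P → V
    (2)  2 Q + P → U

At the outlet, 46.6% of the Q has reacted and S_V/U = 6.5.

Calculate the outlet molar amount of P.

Conversion of Q: Q consumed = 0.466 × 700 = 326.2 mol/s = 1ξ₁ + 2ξ₂.
Selectivity: 1ξ₁ / (1ξ₂) = 6.5 → ξ₁ = 6.5 ξ₂.
Substitute: (1·6.5 + 2) ξ₂ = 326.2 → ξ₂ = 38.37 mol/s, ξ₁ = 249.4 mol/s.
Outlet amounts (n = n₀ + Σ ν·ξ):
  Q: 700 − 1(249.4) − 2(38.37) = 373.8
  P: 1580 − 1(249.4) − 1(38.37) = 1292
  V: 0 + 1(249.4) = 249.4
  U: 0 + 1(38.37) = 38.37

1290 mol/s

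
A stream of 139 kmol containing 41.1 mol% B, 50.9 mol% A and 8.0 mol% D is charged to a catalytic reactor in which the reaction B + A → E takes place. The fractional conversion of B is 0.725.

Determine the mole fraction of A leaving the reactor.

0.301

B reacted = 0.725 × 57.13 = 41.42 kmol; ν_B = −1, so ξ = 41.42/1 = 41.42 kmol.
Outlet amounts (n = n₀ + ν ξ):
  B: 57.13 − 1(41.42) = 15.71
  A: 70.75 − 1(41.42) = 29.33
  E: 0 + 1(41.42) = 41.42
  D: 11.12 (inert)
Total out = 97.58 kmol; y_A = 29.33 / 97.58 = 0.3006.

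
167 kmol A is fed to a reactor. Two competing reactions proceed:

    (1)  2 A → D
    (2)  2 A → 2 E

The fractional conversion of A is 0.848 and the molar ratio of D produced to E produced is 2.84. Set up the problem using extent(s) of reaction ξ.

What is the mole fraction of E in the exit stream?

Conversion of A: A consumed = 0.848 × 167 = 141.6 kmol = 2ξ₁ + 2ξ₂.
Selectivity: 1ξ₁ / (2ξ₂) = 2.84 → ξ₁ = 5.68 ξ₂.
Substitute: (2·5.68 + 2) ξ₂ = 141.6 → ξ₂ = 10.6 kmol, ξ₁ = 60.21 kmol.
Outlet amounts (n = n₀ + Σ ν·ξ):
  A: 167 − 2(60.21) − 2(10.6) = 25.38
  D: 0 + 1(60.21) = 60.21
  E: 0 + 2(10.6) = 21.2
Total out = 106.8 kmol; y_E = 21.2 / 106.8 = 0.1985.

0.199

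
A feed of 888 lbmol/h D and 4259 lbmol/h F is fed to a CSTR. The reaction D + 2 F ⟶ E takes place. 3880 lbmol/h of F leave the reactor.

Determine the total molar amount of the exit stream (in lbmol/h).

For F: n = n₀ − 2ξ → 3880 = 4259 − 2ξ, giving ξ = 189.5 lbmol/h.
Outlet amounts (n = n₀ + ν ξ):
  D: 888 − 1(189.5) = 698.5
  F: 4259 − 2(189.5) = 3880
  E: 0 + 1(189.5) = 189.5
Total out = 698.5 + 3880 + 189.5 = 4768 lbmol/h.

4770 lbmol/h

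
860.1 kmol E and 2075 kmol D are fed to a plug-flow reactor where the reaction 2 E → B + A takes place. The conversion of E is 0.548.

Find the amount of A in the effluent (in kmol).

236 kmol

E reacted = 0.548 × 860.1 = 471.3 kmol; ν_E = −2, so ξ = 471.3/2 = 235.7 kmol.
Outlet amounts (n = n₀ + ν ξ):
  E: 860.1 − 2(235.7) = 388.8
  B: 0 + 1(235.7) = 235.7
  A: 0 + 1(235.7) = 235.7
  D: 2075 (inert)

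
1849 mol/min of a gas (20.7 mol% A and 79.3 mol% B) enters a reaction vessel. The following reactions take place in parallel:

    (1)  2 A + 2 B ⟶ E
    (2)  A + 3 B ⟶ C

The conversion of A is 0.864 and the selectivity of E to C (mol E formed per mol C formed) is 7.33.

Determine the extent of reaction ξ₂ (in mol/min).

Conversion of A: A consumed = 0.864 × 382.7 = 330.7 mol/min = 2ξ₁ + 1ξ₂.
Selectivity: 1ξ₁ / (1ξ₂) = 7.33 → ξ₁ = 7.33 ξ₂.
Substitute: (2·7.33 + 1) ξ₂ = 330.7 → ξ₂ = 21.12 mol/min, ξ₁ = 154.8 mol/min.
Outlet amounts (n = n₀ + Σ ν·ξ):
  A: 382.7 − 2(154.8) − 1(21.12) = 52.05
  B: 1466 − 2(154.8) − 3(21.12) = 1093
  E: 0 + 1(154.8) = 154.8
  C: 0 + 1(21.12) = 21.12

ξ₂ = 21.1 mol/min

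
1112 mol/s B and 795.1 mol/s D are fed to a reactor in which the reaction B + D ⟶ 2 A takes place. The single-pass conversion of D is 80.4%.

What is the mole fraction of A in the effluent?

0.67

D reacted = 0.804 × 795.1 = 639.3 mol/s; ν_D = −1, so ξ = 639.3/1 = 639.3 mol/s.
Outlet amounts (n = n₀ + ν ξ):
  B: 1112 − 1(639.3) = 472.7
  D: 795.1 − 1(639.3) = 155.8
  A: 0 + 2(639.3) = 1279
Total out = 1907 mol/s; y_A = 1279 / 1907 = 0.6704.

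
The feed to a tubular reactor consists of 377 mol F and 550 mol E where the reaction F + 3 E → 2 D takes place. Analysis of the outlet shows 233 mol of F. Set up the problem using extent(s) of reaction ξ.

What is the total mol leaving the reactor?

For F: n = n₀ − 1ξ → 233 = 377 − 1ξ, giving ξ = 144 mol.
Outlet amounts (n = n₀ + ν ξ):
  F: 377 − 1(144) = 233
  E: 550 − 3(144) = 118
  D: 0 + 2(144) = 288
Total out = 233 + 118 + 288 = 639 mol.

639 mol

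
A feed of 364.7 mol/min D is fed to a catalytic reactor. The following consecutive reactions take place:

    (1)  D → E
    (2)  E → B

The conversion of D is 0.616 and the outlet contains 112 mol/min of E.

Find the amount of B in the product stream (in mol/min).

113 mol/min

Conversion of D: D consumed = 1ξ₁ = 0.616 × 364.7 → ξ₁ = 224.7 mol/min.
E balance: n_E = 0 + 1ξ₁ − 1ξ₂ = 112 → ξ₂ = (1·224.7 − 112)/1 = 112.7 mol/min.
Outlet amounts (n = n₀ + Σ ν·ξ):
  D: 364.7 − 1(224.7) = 140
  E: 0 + 1(224.7) − 1(112.7) = 112
  B: 0 + 1(112.7) = 112.7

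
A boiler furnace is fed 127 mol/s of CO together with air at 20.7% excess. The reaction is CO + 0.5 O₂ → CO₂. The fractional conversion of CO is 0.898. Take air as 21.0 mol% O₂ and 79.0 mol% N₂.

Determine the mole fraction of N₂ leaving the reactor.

0.663

Stoichiometric O₂ = 0.5 × 127 = 63.5 mol/s; O₂ fed = 63.5 × 1.207 = 76.64 mol/s.
N₂ fed = 76.64 × 79/21 = 288.3 mol/s.
Fuel reacted = 0.898 × 127 → ξ = 114 mol/s.
Outlet (n = n₀ + ν ξ):
  CO: 127 − 1(114) = 12.95
  O₂: 76.64 − 0.5(114) = 19.62
  N₂: 288.3 (inert)
  CO₂: 0 + 1(114) = 114
Total out = 435 mol/s; y_N₂ = 288.3 / 435 = 0.6629.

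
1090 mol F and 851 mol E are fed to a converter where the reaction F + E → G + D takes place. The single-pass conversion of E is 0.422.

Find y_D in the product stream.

0.185

E reacted = 0.422 × 851 = 359.1 mol; ν_E = −1, so ξ = 359.1/1 = 359.1 mol.
Outlet amounts (n = n₀ + ν ξ):
  F: 1090 − 1(359.1) = 730.9
  E: 851 − 1(359.1) = 491.9
  G: 0 + 1(359.1) = 359.1
  D: 0 + 1(359.1) = 359.1
Total out = 1941 mol; y_D = 359.1 / 1941 = 0.185.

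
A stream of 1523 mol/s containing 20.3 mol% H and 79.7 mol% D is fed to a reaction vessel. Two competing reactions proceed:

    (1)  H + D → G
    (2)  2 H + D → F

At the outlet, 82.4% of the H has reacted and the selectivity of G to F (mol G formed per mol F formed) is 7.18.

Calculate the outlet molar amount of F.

Conversion of H: H consumed = 0.824 × 309.2 = 254.8 mol/s = 1ξ₁ + 2ξ₂.
Selectivity: 1ξ₁ / (1ξ₂) = 7.18 → ξ₁ = 7.18 ξ₂.
Substitute: (1·7.18 + 2) ξ₂ = 254.8 → ξ₂ = 27.75 mol/s, ξ₁ = 199.3 mol/s.
Outlet amounts (n = n₀ + Σ ν·ξ):
  H: 309.2 − 1(199.3) − 2(27.75) = 54.41
  D: 1214 − 1(199.3) − 1(27.75) = 986.8
  G: 0 + 1(199.3) = 199.3
  F: 0 + 1(27.75) = 27.75

27.8 mol/s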